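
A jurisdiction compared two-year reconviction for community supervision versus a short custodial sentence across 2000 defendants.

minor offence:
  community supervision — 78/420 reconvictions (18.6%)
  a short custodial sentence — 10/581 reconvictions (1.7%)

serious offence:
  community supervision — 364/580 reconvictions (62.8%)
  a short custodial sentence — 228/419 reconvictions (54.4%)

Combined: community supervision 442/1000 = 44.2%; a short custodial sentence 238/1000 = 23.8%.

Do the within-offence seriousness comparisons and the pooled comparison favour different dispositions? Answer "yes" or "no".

no

Within each offence seriousness level (minor offence 18.6% vs 1.7%; serious offence 62.8% vs 54.4%), a short custodial sentence has the lower rate every time. Pooled: 44.2% vs 23.8% — a short custodial sentence has the lower rate overall. They agree.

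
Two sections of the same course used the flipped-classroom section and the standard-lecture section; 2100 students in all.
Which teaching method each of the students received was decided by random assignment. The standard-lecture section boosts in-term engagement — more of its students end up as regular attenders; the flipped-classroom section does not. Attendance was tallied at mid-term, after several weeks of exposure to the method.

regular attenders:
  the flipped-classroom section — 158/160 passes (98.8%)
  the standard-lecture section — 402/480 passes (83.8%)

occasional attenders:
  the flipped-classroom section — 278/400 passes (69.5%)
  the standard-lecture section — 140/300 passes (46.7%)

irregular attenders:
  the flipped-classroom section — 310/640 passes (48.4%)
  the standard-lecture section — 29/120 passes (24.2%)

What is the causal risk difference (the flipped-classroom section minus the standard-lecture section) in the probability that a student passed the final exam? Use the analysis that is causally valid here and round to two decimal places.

-0.01

Stratifying would compare teaching methods among students the teaching methods themselves sorted into mid-term attendance groups — a form of selection on an intermediate. The unconditioned pooled rates give the total causal effect.
The causal difference is the pooled difference: 0.622 − 0.634 = -0.013.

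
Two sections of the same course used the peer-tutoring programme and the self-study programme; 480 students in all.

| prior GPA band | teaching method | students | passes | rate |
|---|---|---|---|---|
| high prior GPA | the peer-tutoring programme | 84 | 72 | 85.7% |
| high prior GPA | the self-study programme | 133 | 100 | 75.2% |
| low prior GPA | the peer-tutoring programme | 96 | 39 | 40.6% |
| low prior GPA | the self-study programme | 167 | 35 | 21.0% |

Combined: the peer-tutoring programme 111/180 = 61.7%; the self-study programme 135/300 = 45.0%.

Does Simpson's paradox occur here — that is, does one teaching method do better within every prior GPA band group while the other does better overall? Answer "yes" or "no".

Within each prior GPA band level (high prior GPA 85.7% vs 75.2%; low prior GPA 40.6% vs 21.0%), the peer-tutoring programme has the higher rate every time. Pooled: 61.7% vs 45.0% — the peer-tutoring programme has the higher rate overall. They agree.

no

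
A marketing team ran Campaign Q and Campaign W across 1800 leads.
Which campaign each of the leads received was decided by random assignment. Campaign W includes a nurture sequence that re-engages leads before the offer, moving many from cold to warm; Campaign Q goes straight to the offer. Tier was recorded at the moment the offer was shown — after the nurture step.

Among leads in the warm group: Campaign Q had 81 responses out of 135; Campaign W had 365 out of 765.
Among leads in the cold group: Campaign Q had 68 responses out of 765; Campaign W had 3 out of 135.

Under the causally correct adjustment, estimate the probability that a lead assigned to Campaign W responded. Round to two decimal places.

0.41

Campaign Q is higher inside every engagement tier stratum but Campaign W is higher in aggregate. Whether to stratify depends on how engagement tier relates to the campaign.
Engagement tier is downstream of the campaign. One should not condition on a consequence of treatment, so the overall rates are the right comparison.
So P(outcome | do(Campaign W)) is just the pooled rate for Campaign W: 368/900 = 0.409.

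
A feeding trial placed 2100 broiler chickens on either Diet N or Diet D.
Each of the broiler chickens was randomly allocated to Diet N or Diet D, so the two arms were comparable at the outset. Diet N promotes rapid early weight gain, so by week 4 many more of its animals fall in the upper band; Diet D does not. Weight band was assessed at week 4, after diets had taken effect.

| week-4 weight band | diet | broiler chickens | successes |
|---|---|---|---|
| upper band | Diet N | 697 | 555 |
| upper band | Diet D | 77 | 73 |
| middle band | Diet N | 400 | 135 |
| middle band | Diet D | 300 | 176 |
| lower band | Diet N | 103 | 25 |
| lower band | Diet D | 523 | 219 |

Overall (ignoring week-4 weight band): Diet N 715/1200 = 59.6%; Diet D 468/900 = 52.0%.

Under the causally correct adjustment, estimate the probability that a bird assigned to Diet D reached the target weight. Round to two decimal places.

The distribution of week-4 weight band is itself part of what the diet does — it is an intermediate outcome. Holding it fixed would remove that part of the effect; the total effect is the pooled difference.
So P(outcome | do(Diet D)) is just the pooled rate for Diet D: 468/900 = 0.520.

0.52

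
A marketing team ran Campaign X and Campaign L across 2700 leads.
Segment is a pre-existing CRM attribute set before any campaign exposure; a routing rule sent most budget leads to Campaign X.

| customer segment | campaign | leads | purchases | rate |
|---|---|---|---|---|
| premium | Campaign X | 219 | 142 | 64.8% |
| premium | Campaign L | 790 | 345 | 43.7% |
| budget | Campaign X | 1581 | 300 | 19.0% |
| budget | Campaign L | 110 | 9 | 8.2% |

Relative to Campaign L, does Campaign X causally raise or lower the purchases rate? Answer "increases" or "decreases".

Customer segment differs across campaigns for reasons unrelated to any effect of the campaign itself, and it separately predicts the outcome — a classic confounder. We must compare within customer segment levels.
Within each level — premium: 64.8% vs 43.7%; budget: 19.0% vs 8.2% — Campaign X is higher every time.

increases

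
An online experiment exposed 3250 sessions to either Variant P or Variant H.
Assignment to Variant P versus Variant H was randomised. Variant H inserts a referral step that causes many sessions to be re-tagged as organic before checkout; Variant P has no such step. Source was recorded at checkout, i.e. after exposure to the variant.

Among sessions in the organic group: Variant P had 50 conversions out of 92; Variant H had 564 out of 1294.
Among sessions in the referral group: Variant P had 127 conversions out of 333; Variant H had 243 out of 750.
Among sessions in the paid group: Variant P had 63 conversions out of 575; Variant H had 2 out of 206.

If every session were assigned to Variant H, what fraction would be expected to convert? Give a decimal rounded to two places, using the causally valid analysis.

0.36

Because the variant influences traffic source, traffic source is a post-treatment mediator, not a confounder. Stratifying on it would bias the estimate; the causal effect is the crude pooled difference.
So P(outcome | do(Variant H)) is just the pooled rate for Variant H: 809/2250 = 0.360.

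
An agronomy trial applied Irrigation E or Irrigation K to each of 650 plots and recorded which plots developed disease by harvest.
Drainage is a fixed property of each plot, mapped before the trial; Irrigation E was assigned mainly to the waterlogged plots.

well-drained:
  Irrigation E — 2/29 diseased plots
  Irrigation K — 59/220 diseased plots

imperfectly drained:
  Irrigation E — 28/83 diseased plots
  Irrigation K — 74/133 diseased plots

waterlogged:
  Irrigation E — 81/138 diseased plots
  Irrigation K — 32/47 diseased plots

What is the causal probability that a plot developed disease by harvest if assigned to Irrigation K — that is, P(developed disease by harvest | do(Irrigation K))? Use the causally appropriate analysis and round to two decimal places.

Irrigation E is lower inside every field drainage stratum but Irrigation K is lower in aggregate. Whether to stratify depends on how field drainage relates to the irrigation.
Field drainage differs across irrigations for reasons unrelated to any effect of the irrigation itself, and it separately predicts the outcome — a classic confounder. We must compare within field drainage levels.
Standardising Irrigation K to the population field drainage mix: 0.383·59/220 + 0.332·74/133 + 0.285·32/47 = 0.481.

0.48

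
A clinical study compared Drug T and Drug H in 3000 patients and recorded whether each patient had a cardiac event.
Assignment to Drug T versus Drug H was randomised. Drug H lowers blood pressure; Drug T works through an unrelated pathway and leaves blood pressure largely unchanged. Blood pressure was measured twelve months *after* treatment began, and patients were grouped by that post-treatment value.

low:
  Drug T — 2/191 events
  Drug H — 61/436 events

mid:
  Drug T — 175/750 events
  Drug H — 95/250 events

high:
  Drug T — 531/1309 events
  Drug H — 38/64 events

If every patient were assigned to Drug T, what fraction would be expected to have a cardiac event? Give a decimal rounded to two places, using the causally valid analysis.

Because the drug influences blood pressure, blood pressure is a post-treatment mediator, not a confounder. Stratifying on it would bias the estimate; the causal effect is the crude pooled difference.
So P(outcome | do(Drug T)) is just the pooled rate for Drug T: 708/2250 = 0.315.

0.31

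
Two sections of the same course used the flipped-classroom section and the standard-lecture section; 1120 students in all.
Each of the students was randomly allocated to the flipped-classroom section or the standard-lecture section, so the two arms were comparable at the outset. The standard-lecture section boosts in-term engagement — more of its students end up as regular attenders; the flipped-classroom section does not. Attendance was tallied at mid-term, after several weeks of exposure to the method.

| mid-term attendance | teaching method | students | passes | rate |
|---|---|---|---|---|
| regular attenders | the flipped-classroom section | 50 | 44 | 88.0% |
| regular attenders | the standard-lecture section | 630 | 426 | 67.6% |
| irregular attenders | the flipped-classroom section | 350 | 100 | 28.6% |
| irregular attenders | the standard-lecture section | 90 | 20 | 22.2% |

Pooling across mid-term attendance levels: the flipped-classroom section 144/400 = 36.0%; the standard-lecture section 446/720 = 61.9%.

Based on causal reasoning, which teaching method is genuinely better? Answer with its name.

The mid-term attendance-specific comparison favours the flipped-classroom section throughout, but the pooled figures favour the standard-lecture section. The question is whether to condition on mid-term attendance.
Mid-term attendance is downstream of the teaching method. One should not condition on a consequence of treatment, so the overall rates are the right comparison.
Pooled: the flipped-classroom section 36.0% vs the standard-lecture section 61.9%; the standard-lecture section is higher overall.

the standard-lecture section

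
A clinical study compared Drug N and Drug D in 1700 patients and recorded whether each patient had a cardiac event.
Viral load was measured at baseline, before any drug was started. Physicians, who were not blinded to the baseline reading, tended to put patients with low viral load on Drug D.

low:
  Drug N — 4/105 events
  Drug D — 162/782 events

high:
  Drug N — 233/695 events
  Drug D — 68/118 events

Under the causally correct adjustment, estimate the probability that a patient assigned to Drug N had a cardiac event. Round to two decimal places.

Drug N is lower inside every viral load stratum but Drug D is lower in aggregate. Whether to stratify depends on how viral load relates to the drug.
Viral load satisfies the back-door criterion: it is not a descendant of the drug, and it blocks the spurious path from drug to outcome. Adjusting for it (i.e., using the within-viral load rates) gives the causal effect.
Standardising Drug N to the population viral load mix: 0.522·4/105 + 0.478·233/695 = 0.180.

0.18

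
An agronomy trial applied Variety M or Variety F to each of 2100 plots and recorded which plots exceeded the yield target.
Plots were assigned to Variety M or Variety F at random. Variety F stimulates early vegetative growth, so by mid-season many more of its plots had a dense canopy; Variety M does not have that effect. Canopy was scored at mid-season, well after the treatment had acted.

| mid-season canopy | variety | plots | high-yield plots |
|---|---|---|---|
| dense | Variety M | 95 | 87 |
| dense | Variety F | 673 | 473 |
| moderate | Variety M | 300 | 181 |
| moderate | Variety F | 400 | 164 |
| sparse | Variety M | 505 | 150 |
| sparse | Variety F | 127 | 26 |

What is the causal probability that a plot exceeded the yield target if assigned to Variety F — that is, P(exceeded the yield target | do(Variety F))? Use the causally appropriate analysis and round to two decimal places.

The mid-season canopy-specific comparison favours Variety M throughout, but the pooled figures favour Variety F. The question is whether to condition on mid-season canopy.
Mid-season canopy lies on the pathway variety → mid-season canopy → outcome, so adjusting for it blocks the indirect effect. For the total causal effect of variety, use the unadjusted pooled rates.
So P(outcome | do(Variety F)) is just the pooled rate for Variety F: 663/1200 = 0.552.

0.55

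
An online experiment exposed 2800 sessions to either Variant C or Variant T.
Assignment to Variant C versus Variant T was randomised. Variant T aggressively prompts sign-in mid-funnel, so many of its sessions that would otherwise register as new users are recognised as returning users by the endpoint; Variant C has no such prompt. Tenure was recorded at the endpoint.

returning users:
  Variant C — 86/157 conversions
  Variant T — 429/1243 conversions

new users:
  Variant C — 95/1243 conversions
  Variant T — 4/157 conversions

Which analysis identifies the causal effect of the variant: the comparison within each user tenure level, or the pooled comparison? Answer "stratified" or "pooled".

User tenure lies on the pathway variant → user tenure → outcome, so adjusting for it blocks the indirect effect. For the total causal effect of variant, use the unadjusted pooled rates.
Pooled: Variant C 12.9% vs Variant T 30.9%; Variant T is higher overall.

pooled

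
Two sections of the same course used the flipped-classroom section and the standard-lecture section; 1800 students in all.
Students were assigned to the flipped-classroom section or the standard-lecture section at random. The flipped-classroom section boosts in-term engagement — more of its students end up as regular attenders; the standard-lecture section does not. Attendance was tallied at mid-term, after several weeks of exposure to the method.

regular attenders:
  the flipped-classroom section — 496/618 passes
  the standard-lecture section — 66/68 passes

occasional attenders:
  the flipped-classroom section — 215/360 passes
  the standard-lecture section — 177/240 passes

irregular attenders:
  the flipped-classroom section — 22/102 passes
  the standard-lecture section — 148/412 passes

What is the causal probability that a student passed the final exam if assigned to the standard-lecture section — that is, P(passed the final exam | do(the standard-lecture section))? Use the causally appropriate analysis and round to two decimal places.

0.54

Mid-term attendance is downstream of the teaching method. One should not condition on a consequence of treatment, so the overall rates are the right comparison.
So P(outcome | do(the standard-lecture section)) is just the pooled rate for the standard-lecture section: 391/720 = 0.543.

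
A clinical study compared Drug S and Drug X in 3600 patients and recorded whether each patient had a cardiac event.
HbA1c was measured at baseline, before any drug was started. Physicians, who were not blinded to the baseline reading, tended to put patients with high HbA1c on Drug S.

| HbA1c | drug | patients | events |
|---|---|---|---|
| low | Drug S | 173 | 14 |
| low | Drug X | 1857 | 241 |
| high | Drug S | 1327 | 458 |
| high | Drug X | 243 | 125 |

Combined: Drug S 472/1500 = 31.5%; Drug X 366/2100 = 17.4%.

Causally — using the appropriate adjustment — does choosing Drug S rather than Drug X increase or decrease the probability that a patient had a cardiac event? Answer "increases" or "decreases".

decreases

HbA1c differs across drugs for reasons unrelated to any effect of the drug itself, and it separately predicts the outcome — a classic confounder. We must compare within HbA1c levels.
Within each level — low: 8.1% vs 13.0%; high: 34.5% vs 51.4% — Drug S is lower every time.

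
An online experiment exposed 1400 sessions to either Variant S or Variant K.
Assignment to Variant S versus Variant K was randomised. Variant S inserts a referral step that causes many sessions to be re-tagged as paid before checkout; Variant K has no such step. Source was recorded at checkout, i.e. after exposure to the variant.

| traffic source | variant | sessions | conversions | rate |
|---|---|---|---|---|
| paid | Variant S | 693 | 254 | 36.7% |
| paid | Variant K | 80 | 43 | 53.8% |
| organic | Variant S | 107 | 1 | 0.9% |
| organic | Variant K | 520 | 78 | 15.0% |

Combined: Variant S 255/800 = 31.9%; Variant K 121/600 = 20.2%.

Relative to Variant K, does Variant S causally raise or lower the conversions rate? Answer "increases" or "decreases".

The stratified and pooled comparisons disagree (Variant K wins within each traffic source; Variant S wins overall), so the answer turns on the causal role of traffic source.
Traffic source is downstream of the variant. One should not condition on a consequence of treatment, so the overall rates are the right comparison.
Pooled: Variant S 31.9% vs Variant K 20.2%; Variant S is higher overall.

increases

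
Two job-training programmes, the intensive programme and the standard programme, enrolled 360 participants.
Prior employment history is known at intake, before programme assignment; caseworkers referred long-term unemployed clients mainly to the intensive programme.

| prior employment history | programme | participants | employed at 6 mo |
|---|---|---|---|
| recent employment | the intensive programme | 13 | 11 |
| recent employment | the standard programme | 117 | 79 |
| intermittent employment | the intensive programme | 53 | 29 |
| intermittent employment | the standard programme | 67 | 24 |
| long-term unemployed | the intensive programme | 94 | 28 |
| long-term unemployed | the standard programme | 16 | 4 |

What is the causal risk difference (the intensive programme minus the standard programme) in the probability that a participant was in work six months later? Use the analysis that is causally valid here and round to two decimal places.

+0.14

The prior employment history-specific comparison favours the intensive programme throughout, but the pooled figures favour the standard programme. The question is whether to condition on prior employment history.
Prior employment history is set before the programme has any effect — it is not caused by the programme — and it independently drives the outcome. That makes it a confounder, so the causal comparison is within prior employment history levels.
Adjusting over the population distribution of prior employment history: 0.361·(0.846−0.675) + 0.333·(0.547−0.358) + 0.306·(0.298−0.250) = +0.139.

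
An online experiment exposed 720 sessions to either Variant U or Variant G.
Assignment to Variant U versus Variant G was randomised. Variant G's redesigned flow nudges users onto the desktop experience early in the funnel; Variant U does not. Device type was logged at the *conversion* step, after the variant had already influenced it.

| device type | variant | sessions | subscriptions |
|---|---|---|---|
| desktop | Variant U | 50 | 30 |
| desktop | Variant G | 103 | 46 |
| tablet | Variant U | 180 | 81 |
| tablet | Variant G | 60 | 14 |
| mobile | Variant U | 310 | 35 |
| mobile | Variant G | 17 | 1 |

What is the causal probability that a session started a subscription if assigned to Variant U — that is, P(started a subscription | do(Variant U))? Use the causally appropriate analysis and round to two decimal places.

Variant U is higher inside every device type stratum but Variant G is higher in aggregate. Whether to stratify depends on how device type relates to the variant.
The distribution of device type is itself part of what the variant does — it is an intermediate outcome. Holding it fixed would remove that part of the effect; the total effect is the pooled difference.
So P(outcome | do(Variant U)) is just the pooled rate for Variant U: 146/540 = 0.270.

0.27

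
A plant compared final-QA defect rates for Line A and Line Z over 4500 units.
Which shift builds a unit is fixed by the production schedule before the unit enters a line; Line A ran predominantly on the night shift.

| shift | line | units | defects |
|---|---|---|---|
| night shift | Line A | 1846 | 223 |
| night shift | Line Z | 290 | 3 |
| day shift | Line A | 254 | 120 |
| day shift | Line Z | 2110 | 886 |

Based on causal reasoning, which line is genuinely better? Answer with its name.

Since shift is a pre-existing factor (not a product of the line) and it affects the outcome on its own, it is a confounder. The stratified rates, not the pooled rate, identify the causal effect.
Within each level — night shift: 12.1% vs 1.0%; day shift: 47.2% vs 42.0% — Line Z is lower every time.

Line Z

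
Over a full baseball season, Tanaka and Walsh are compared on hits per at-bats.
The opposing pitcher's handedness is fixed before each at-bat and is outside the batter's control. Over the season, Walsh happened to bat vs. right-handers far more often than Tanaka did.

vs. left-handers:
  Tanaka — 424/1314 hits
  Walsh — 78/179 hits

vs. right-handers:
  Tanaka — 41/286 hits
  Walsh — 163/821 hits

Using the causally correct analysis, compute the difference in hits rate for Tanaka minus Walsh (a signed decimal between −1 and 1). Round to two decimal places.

Within every pitcher handedness level Walsh has the higher rate, yet pooled Tanaka does — Simpson's reversal.
Here pitcher handedness is a common cause — it drives both which player a case falls under and the outcome. The crude comparison mixes populations; the stratum-specific rates are the causally relevant ones.
Adjusting over the population distribution of pitcher handedness: 0.574·(0.323−0.436) + 0.426·(0.143−0.199) = -0.088.

-0.09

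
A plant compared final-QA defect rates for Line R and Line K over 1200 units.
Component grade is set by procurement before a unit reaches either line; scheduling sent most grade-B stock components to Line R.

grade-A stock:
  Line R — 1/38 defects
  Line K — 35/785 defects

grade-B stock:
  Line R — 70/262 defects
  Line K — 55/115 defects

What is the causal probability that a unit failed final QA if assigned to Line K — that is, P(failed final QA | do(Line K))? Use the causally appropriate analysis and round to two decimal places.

Here component grade is a common cause — it drives both which line a case falls under and the outcome. The crude comparison mixes populations; the stratum-specific rates are the causally relevant ones.
Standardising Line K to the population component grade mix: 0.686·35/785 + 0.314·55/115 = 0.181.

0.18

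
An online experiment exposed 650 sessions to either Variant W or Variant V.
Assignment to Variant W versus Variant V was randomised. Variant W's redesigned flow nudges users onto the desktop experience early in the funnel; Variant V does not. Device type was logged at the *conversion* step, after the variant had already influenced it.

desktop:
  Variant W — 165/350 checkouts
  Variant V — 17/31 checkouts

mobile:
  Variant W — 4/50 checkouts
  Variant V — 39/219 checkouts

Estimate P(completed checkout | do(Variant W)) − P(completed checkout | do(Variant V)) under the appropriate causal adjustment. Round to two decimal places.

+0.20

The stratified and pooled comparisons disagree (Variant V wins within each device type; Variant W wins overall), so the answer turns on the causal role of device type.
Device type is recorded after the variant and is itself shifted by it — it sits on the causal path from variant to outcome. Conditioning on a mediator would strip out part of the effect we want; the pooled comparison gives the total causal effect.
The causal difference is the pooled difference: 0.422 − 0.224 = +0.199.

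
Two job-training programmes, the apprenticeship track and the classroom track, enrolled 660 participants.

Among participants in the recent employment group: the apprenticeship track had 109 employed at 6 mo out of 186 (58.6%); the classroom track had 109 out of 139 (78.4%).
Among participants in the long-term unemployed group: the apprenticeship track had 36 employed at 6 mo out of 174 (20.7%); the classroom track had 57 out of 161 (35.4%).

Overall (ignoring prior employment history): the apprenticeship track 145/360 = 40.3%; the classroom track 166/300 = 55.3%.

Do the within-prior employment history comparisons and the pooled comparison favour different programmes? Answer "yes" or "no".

Within each prior employment history level (recent employment 58.6% vs 78.4%; long-term unemployed 20.7% vs 35.4%), the classroom track has the higher rate every time. Pooled: 40.3% vs 55.3% — the classroom track has the higher rate overall. They agree.

no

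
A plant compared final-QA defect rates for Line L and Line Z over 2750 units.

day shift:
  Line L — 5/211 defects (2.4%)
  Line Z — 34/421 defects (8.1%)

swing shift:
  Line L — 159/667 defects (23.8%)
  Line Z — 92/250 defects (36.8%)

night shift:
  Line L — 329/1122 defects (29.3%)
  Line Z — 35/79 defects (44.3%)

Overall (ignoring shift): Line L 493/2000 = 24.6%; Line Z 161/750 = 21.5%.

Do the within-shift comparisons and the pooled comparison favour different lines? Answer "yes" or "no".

yes

Within each shift level (day shift 2.4% vs 8.1%; swing shift 23.8% vs 36.8%; night shift 29.3% vs 44.3%), Line L has the lower rate every time. Pooled: 24.6% vs 21.5% — Line Z has the lower rate overall. The two comparisons disagree.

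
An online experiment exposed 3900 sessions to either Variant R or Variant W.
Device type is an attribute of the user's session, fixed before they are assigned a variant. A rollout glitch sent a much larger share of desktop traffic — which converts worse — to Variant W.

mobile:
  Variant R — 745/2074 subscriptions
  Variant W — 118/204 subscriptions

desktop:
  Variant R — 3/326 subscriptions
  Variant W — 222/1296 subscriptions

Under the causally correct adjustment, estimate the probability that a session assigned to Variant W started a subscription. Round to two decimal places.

Device type is set before the variant has any effect — it is not caused by the variant — and it independently drives the outcome. That makes it a confounder, so the causal comparison is within device type levels.
Standardising Variant W to the population device type mix: 0.584·118/204 + 0.416·222/1296 = 0.409.

0.41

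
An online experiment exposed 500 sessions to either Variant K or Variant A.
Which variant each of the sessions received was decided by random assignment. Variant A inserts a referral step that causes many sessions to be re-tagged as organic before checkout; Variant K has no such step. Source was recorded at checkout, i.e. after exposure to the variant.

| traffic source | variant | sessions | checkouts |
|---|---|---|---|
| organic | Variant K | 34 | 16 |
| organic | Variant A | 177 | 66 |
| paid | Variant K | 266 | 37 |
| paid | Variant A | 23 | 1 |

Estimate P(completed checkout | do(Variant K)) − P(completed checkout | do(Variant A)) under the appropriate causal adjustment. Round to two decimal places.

Traffic source is downstream of the variant. One should not condition on a consequence of treatment, so the overall rates are the right comparison.
The causal difference is the pooled difference: 0.177 − 0.335 = -0.158.

-0.16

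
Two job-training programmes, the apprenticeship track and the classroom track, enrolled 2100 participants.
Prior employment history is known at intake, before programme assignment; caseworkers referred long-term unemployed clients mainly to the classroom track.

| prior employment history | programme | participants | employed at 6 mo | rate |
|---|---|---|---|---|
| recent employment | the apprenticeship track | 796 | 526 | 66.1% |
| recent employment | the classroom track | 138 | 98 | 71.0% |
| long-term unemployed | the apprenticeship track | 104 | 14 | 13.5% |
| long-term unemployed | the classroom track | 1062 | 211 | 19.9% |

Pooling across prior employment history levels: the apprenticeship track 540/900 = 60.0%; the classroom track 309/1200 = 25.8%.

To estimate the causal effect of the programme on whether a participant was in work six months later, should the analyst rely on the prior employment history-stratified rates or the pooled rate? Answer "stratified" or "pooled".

stratified

Nothing the programme does changes prior employment history; the imbalance is an allocation artefact. With prior employment history also predicting the outcome, the pooled figure is confounded, and the within-stratum comparison is the causal one.
Within each level — recent employment: 66.1% vs 71.0%; long-term unemployed: 13.5% vs 19.9% — the classroom track is higher every time.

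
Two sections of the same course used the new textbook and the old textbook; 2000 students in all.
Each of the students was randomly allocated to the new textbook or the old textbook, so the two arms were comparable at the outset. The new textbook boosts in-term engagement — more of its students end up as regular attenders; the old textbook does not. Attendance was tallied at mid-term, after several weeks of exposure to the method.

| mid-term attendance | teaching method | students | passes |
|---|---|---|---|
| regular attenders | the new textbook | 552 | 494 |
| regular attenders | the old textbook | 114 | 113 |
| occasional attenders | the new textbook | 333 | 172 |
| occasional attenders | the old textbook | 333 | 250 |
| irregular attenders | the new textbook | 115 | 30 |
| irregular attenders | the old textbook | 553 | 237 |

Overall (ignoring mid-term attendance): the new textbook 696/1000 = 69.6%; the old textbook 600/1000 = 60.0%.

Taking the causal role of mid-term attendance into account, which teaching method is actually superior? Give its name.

The mid-term attendance-specific comparison favours the old textbook throughout, but the pooled figures favour the new textbook. The question is whether to condition on mid-term attendance.
Because the teaching method influences mid-term attendance, mid-term attendance is a post-treatment mediator, not a confounder. Stratifying on it would bias the estimate; the causal effect is the crude pooled difference.
Pooled: the new textbook 69.6% vs the old textbook 60.0%; the new textbook is higher overall.

the new textbook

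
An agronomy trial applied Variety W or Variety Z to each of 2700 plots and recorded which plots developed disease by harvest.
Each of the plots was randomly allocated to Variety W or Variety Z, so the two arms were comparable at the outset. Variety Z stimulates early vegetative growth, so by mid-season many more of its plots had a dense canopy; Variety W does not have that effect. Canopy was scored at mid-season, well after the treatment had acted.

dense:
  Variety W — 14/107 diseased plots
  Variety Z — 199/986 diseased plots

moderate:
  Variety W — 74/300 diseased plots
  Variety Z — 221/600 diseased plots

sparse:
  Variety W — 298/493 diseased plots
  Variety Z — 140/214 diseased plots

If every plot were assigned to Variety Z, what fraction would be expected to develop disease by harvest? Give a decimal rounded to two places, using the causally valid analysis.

0.31

The mid-season canopy-specific comparison favours Variety W throughout, but the pooled figures favour Variety Z. The question is whether to condition on mid-season canopy.
Mid-season canopy is recorded after the variety and is itself shifted by it — it sits on the causal path from variety to outcome. Conditioning on a mediator would strip out part of the effect we want; the pooled comparison gives the total causal effect.
So P(outcome | do(Variety Z)) is just the pooled rate for Variety Z: 560/1800 = 0.311.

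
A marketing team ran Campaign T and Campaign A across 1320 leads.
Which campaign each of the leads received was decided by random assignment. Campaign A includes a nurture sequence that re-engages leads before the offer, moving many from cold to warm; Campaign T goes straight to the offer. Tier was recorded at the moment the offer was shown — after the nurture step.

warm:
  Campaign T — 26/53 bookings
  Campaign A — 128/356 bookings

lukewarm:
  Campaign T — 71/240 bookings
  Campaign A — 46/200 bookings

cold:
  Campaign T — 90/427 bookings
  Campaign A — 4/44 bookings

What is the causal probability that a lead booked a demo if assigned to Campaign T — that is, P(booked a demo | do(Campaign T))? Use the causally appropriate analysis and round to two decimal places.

Stratifying would compare campaigns among leads the campaigns themselves sorted into engagement tier groups — a form of selection on an intermediate. The unconditioned pooled rates give the total causal effect.
So P(outcome | do(Campaign T)) is just the pooled rate for Campaign T: 187/720 = 0.260.

0.26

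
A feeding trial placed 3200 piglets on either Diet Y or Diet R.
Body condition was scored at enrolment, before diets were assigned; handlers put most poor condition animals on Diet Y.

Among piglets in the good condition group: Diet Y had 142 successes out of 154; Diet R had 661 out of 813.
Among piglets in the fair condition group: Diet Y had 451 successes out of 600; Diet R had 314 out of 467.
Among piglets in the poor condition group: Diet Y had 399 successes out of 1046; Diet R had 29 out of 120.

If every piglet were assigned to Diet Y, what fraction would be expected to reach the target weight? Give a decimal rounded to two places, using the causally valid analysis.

Nothing the diet does changes starting body condition; the imbalance is an allocation artefact. With starting body condition also predicting the outcome, the pooled figure is confounded, and the within-stratum comparison is the causal one.
Standardising Diet Y to the population starting body condition mix: 0.302·142/154 + 0.333·451/600 + 0.364·399/1046 = 0.668.

0.67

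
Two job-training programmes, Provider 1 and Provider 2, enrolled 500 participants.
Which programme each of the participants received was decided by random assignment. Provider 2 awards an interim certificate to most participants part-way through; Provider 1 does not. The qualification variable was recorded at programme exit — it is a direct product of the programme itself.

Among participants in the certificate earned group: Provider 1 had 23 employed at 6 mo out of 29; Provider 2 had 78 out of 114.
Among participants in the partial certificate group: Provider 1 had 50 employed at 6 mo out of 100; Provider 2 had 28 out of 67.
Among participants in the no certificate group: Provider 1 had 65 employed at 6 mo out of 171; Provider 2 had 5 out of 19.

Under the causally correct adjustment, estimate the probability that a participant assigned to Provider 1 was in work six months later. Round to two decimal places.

Qualification attained during the programme is recorded after the programme and is itself shifted by it — it sits on the causal path from programme to outcome. Conditioning on a mediator would strip out part of the effect we want; the pooled comparison gives the total causal effect.
So P(outcome | do(Provider 1)) is just the pooled rate for Provider 1: 138/300 = 0.460.

0.46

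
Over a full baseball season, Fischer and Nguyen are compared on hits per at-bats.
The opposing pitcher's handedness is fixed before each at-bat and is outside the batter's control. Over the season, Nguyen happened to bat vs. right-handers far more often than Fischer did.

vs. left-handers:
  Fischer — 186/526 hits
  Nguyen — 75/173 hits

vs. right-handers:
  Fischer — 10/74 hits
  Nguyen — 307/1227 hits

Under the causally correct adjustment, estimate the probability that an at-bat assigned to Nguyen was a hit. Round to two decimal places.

0.31

Since pitcher handedness is a pre-existing factor (not a product of the player) and it affects the outcome on its own, it is a confounder. The stratified rates, not the pooled rate, identify the causal effect.
Standardising Nguyen to the population pitcher handedness mix: 0.349·75/173 + 0.650·307/1227 = 0.314.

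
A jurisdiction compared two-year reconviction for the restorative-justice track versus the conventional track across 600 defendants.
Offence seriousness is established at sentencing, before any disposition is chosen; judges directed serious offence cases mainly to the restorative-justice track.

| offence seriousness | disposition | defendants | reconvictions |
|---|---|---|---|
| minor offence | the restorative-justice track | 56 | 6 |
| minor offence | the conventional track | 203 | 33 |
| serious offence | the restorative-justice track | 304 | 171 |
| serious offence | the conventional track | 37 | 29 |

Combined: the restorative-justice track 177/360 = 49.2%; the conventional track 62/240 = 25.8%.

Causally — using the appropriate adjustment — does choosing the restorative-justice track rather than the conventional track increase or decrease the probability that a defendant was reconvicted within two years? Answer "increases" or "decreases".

Offence seriousness satisfies the back-door criterion: it is not a descendant of the disposition, and it blocks the spurious path from disposition to outcome. Adjusting for it (i.e., using the within-offence seriousness rates) gives the causal effect.
Within each level — minor offence: 10.7% vs 16.3%; serious offence: 56.2% vs 78.4% — the restorative-justice track is lower every time.

decreases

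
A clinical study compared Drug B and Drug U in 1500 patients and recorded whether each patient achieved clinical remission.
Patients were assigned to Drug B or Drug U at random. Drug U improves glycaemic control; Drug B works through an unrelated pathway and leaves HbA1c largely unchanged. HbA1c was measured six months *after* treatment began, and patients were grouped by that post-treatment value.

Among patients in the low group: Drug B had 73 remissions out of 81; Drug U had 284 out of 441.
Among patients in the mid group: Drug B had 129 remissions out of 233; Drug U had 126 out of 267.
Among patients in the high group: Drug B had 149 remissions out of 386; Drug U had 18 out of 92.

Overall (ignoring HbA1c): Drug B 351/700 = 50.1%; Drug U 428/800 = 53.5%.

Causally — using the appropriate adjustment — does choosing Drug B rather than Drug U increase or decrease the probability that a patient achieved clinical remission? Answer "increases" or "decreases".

The HbA1c-specific comparison favours Drug B throughout, but the pooled figures favour Drug U. The question is whether to condition on HbA1c.
HbA1c is downstream of the drug. One should not condition on a consequence of treatment, so the overall rates are the right comparison.
Pooled: Drug B 50.1% vs Drug U 53.5%; Drug U is higher overall.

decreases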